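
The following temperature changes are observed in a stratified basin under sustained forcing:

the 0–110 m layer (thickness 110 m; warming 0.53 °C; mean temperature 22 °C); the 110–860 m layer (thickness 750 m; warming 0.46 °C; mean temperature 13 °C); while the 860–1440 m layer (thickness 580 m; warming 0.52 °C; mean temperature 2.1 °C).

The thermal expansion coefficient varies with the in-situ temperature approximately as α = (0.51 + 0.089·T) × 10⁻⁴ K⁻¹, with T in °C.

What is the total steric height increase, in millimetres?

93 mm of thermosteric rise

Layer 1: α = (0.51 + 0.089×22)×10⁻⁴ = 2.468×10⁻⁴ K⁻¹
Layer 2: α = (0.51 + 0.089×13)×10⁻⁴ = 1.667×10⁻⁴ K⁻¹
Layer 3: α = (0.51 + 0.089×2.1)×10⁻⁴ = 0.6969×10⁻⁴ K⁻¹
0–110 m: 110 × 0.53 × 2.468×10⁻⁴ = 0.01438844 m
110–860 m: 750 × 1.667×10⁻⁴ × 0.46 = 0.0575115 m
0.6969×10⁻⁴ × 580 × 0.52 = 0.021018504 m
Δh = 0.01438844 + 0.0575115 + 0.021018504 = 0.092918444 m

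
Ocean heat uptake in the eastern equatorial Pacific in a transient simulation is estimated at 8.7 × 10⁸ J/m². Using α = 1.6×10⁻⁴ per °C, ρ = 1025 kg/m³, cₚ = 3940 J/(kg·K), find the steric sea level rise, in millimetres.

Δh = αQ/(ρcₚ) = 1.6×10⁻⁴ × 8.7×10⁸ / (1025 × 3940) ≈ 0.034468 m

Δh = 34.5 mm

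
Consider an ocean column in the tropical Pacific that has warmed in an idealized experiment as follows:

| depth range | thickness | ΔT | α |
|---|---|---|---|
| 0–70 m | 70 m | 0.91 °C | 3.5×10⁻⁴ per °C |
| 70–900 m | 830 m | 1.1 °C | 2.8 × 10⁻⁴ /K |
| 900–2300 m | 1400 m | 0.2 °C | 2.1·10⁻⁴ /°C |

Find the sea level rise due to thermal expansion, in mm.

Layer 1: 3.5×10⁻⁴ × 70 × 0.91 = 0.022295 m
70–900 m: 2.8×10⁻⁴ × 1.1 × 830 = 0.25564 m
900–2300 m: 0.2 × 2.1×10⁻⁴ × 1400 = 0.05880 m
Δh = 0.022295 + 0.25564 + 0.05880 = 0.336735 m

about 337 mm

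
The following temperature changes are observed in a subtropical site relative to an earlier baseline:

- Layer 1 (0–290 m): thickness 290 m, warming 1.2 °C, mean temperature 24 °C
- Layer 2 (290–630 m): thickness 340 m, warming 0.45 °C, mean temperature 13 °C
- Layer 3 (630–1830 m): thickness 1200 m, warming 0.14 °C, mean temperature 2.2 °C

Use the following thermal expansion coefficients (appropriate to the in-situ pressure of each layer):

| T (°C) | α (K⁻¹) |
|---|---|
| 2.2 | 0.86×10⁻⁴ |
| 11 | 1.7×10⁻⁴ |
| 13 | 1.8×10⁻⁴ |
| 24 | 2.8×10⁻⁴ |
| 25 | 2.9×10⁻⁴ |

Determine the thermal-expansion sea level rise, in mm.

Δh ≈ 139 mm

Layer 1 at 24 °C → α = 2.8×10⁻⁴ K⁻¹
Layer 2 at 13 °C → α = 1.8×10⁻⁴ K⁻¹
Layer 3 at 2.2 °C → α = 0.86×10⁻⁴ K⁻¹
0–290 m: 290 × 2.8×10⁻⁴ × 1.2 = 0.09744 m
Layer 2: 1.8×10⁻⁴ × 0.45 × 340 = 0.02754 m
1200 × 0.86×10⁻⁴ × 0.14 = 0.014448 m
Δh = 0.09744 + 0.02754 + 0.014448 = 0.139428 m ≈ 139 mm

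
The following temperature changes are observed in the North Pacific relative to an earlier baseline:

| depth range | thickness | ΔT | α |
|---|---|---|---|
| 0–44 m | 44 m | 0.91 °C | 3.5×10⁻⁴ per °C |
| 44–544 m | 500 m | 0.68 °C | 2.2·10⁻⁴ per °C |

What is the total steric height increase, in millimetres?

0.91 × 3.5×10⁻⁴ × 44 = 0.014014 m
Layer 2: 0.68 × 500 × 2.2×10⁻⁴ = 0.07480 m
Δh = 0.014014 + 0.07480 = 0.088814 m ≈ 88.8 mm

88.8 mm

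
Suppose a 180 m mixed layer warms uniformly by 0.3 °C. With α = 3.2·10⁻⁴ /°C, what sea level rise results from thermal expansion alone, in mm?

17 mm

Δh = αΔT·H = 3.2×10⁻⁴ × 0.3 × 180 = 0.01728 m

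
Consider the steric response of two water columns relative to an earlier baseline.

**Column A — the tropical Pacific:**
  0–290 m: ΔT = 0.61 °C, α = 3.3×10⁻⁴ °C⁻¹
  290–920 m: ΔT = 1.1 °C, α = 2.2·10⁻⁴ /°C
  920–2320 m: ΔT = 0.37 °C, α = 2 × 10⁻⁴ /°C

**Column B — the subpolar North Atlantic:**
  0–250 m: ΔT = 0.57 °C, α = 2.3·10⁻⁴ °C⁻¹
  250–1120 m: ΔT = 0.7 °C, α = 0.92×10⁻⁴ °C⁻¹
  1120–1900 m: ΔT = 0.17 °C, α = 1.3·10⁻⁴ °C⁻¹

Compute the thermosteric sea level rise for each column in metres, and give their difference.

Δh_A ≈ 0.31 m, Δh_B ≈ 0.11 m; difference ≈ 0.21 m

A Layer 1: 0.61 × 3.3×10⁻⁴ × 290 = 0.058377 m
A 290–920 m: 2.2×10⁻⁴ × 630 × 1.1 = 0.15246 m
A Layer 3: 2×10⁻⁴ × 0.37 × 1400 = 0.10360 m
A total: 0.314437 m
B 250 × 2.3×10⁻⁴ × 0.57 = 0.032775 m
B 870 × 0.92×10⁻⁴ × 0.7 = 0.056028 m
B 1120–1900 m: 780 × 0.17 × 1.3×10⁻⁴ = 0.017238 m
B total: 0.106041 m
Difference: 0.314437 − 0.106041 = 0.208396 m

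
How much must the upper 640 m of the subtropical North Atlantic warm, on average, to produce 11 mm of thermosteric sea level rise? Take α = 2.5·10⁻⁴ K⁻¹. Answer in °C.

ΔT = Δh/(αH) = 0.011 / (2.5×10⁻⁴ × 640) = 0.06875 °C

about 0.069 °C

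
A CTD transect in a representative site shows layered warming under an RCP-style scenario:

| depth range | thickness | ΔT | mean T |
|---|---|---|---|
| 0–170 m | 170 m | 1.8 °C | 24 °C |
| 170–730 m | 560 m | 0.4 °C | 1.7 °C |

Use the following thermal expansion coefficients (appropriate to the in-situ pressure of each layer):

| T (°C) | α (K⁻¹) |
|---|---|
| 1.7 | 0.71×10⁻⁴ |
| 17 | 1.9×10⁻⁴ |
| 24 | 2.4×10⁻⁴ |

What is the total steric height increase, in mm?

Δh ≈ 89.3 mm

Layer 1 at 24 °C → α = 2.4×10⁻⁴ K⁻¹
Layer 2 at 1.7 °C → α = 0.71×10⁻⁴ K⁻¹
2.4×10⁻⁴ × 1.8 × 170 = 0.07344 m
170–730 m: 560 × 0.4 × 0.71×10⁻⁴ = 0.015904 m
Δh = 0.07344 + 0.015904 = 0.089344 m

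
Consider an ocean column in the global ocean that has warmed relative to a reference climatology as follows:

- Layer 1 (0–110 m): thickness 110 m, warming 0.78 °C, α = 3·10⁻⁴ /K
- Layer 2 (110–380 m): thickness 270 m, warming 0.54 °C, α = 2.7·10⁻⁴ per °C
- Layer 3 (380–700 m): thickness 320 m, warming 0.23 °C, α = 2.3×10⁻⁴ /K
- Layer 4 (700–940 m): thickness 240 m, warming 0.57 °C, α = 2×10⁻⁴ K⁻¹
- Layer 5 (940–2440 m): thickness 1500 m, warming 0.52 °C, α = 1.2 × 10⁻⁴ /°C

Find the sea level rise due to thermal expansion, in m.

0–110 m: 0.78 × 3×10⁻⁴ × 110 = 0.02574 m
270 × 0.54 × 2.7×10⁻⁴ = 0.039366 m
380–700 m: 0.23 × 2.3×10⁻⁴ × 320 = 0.016928 m
Layer 4: 2×10⁻⁴ × 240 × 0.57 = 0.02736 m
Layer 5: 1500 × 0.52 × 1.2×10⁻⁴ = 0.09360 m
Δh = 0.02574 + 0.039366 + 0.016928 + 0.02736 + 0.09360 = 0.202994 m ≈ 0.203 m

0.203 m of thermosteric rise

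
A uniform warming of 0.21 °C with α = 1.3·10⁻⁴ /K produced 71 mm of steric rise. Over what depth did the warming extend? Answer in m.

about 2600 m

H = Δh/(αΔT) = 0.071 / (1.3×10⁻⁴ × 0.21) ≈ 2601 m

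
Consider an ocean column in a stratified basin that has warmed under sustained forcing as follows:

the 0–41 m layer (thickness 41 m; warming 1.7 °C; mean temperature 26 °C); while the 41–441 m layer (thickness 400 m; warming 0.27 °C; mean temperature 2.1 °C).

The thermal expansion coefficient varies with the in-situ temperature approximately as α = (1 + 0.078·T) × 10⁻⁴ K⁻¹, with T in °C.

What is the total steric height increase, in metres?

Layer 1: α = (1 + 0.078×26)×10⁻⁴ = 3.028×10⁻⁴ K⁻¹
Layer 2: α = (1 + 0.078×2.1)×10⁻⁴ = 1.1638×10⁻⁴ K⁻¹
Layer 1: 3.028×10⁻⁴ × 41 × 1.7 = 0.02110516 m
0.27 × 1.1638×10⁻⁴ × 400 = 0.01256904 m
Δh = 0.02110516 + 0.01256904 = 0.0336742 m ≈ 0.0337 m

0.0337 m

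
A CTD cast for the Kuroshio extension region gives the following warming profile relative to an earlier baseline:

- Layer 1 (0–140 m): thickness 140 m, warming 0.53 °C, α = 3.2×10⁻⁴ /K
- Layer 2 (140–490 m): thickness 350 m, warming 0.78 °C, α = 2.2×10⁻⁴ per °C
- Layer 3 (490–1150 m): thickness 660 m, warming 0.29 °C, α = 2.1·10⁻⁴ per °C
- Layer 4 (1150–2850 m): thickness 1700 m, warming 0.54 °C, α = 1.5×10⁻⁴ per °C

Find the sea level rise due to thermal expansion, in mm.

0.53 × 3.2×10⁻⁴ × 140 = 0.023744 m
140–490 m: 350 × 2.2×10⁻⁴ × 0.78 = 0.06006 m
660 × 0.29 × 2.1×10⁻⁴ = 0.040194 m
1150–2850 m: 0.54 × 1.5×10⁻⁴ × 1700 = 0.13770 m
Δh = 0.023744 + 0.06006 + 0.040194 + 0.13770 = 0.261698 m ≈ 262 mm

Δh = 262 mm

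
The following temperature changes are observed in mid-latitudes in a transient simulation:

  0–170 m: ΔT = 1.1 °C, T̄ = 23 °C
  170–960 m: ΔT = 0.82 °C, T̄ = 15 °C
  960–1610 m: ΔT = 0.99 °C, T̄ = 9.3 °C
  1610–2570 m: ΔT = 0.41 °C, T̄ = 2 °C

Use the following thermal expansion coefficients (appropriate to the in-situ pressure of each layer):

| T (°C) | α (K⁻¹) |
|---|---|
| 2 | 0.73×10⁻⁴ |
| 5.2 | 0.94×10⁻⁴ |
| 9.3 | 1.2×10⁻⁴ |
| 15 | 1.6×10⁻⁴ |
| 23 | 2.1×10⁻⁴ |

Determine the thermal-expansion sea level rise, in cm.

Layer 1 at 23 °C → α = 2.1×10⁻⁴ K⁻¹
Layer 2 at 15 °C → α = 1.6×10⁻⁴ K⁻¹
Layer 3 at 9.3 °C → α = 1.2×10⁻⁴ K⁻¹
Layer 4 at 2 °C → α = 0.73×10⁻⁴ K⁻¹
0–170 m: 1.1 × 170 × 2.1×10⁻⁴ = 0.03927 m
Layer 2: 1.6×10⁻⁴ × 790 × 0.82 = 0.103648 m
650 × 0.99 × 1.2×10⁻⁴ = 0.07722 m
1610–2570 m: 0.73×10⁻⁴ × 0.41 × 960 = 0.0287328 m
Δh = 0.03927 + 0.103648 + 0.07722 + 0.0287328 = 0.2488708 m

Δh ≈ 24.9 cm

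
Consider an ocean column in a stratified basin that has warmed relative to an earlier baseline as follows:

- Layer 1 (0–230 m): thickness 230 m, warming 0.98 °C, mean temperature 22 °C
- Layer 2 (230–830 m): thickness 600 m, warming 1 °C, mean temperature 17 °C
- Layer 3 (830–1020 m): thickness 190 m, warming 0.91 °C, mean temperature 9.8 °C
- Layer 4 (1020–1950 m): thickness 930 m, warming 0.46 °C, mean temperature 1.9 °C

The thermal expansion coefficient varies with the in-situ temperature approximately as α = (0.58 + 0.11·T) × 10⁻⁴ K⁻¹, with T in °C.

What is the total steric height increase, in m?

Δh = 0.277 m

Layer 1: α = (0.58 + 0.11×22)×10⁻⁴ = 3×10⁻⁴ K⁻¹
Layer 2: α = (0.58 + 0.11×17)×10⁻⁴ = 2.45×10⁻⁴ K⁻¹
Layer 3: α = (0.58 + 0.11×9.8)×10⁻⁴ = 1.658×10⁻⁴ K⁻¹
Layer 4: α = (0.58 + 0.11×1.9)×10⁻⁴ = 0.789×10⁻⁴ K⁻¹
230 × 3×10⁻⁴ × 0.98 = 0.06762 m
Layer 2: 2.45×10⁻⁴ × 1 × 600 = 0.14700 m
830–1020 m: 0.91 × 190 × 1.658×10⁻⁴ = 0.02866682 m
0.46 × 0.789×10⁻⁴ × 930 = 0.03375342 m
Δh = 0.06762 + 0.14700 + 0.02866682 + 0.03375342 = 0.27704024 m ≈ 0.277 m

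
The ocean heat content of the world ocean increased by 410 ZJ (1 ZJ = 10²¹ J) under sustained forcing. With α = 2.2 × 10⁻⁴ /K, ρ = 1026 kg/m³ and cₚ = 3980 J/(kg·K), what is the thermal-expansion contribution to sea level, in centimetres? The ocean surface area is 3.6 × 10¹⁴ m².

Per unit area: Q = 410×10²¹ / (3.6×10¹⁴) ≈ 1.139×10⁹ J/m²
Δh = αQ/(ρcₚ) = 2.2×10⁻⁴ × 1.139×10⁹ / (1026 × 3980) ≈ 0.061364 m

6.14 cm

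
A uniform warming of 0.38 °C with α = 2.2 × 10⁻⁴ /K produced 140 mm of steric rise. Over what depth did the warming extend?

H = Δh/(αΔT) = 0.14 / (2.2×10⁻⁴ × 0.38) ≈ 1675 m

about 1700 m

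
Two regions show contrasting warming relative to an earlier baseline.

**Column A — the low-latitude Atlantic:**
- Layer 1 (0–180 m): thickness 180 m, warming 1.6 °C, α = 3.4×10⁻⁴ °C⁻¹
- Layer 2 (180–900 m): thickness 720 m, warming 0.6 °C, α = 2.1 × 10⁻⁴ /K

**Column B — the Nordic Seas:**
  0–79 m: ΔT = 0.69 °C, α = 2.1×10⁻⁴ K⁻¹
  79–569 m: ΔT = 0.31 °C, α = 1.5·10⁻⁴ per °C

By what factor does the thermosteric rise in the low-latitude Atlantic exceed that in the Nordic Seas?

a factor of 5.5

A Layer 1: 180 × 1.6 × 3.4×10⁻⁴ = 0.09792 m
A Layer 2: 0.6 × 720 × 2.1×10⁻⁴ = 0.09072 m
A total: 0.18864 m
B 79 × 0.69 × 2.1×10⁻⁴ = 0.0114471 m
B 0.31 × 490 × 1.5×10⁻⁴ = 0.022785 m
B total: 0.0342321 m
Ratio: 0.18864 / 0.0342321 ≈ 5.511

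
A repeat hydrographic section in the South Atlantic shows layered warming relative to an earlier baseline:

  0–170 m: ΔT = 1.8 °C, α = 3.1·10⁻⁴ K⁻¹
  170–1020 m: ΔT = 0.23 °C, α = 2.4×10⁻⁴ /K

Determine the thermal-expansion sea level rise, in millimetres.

142 mm

0–170 m: 1.8 × 3.1×10⁻⁴ × 170 = 0.09486 m
170–1020 m: 2.4×10⁻⁴ × 850 × 0.23 = 0.04692 m
Δh = 0.09486 + 0.04692 = 0.14178 m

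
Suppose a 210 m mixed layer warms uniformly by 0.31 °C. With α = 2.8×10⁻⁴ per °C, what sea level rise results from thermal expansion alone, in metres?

Δh = αΔT·H = 2.8×10⁻⁴ × 0.31 × 210 = 0.018228 m

about 0.018 m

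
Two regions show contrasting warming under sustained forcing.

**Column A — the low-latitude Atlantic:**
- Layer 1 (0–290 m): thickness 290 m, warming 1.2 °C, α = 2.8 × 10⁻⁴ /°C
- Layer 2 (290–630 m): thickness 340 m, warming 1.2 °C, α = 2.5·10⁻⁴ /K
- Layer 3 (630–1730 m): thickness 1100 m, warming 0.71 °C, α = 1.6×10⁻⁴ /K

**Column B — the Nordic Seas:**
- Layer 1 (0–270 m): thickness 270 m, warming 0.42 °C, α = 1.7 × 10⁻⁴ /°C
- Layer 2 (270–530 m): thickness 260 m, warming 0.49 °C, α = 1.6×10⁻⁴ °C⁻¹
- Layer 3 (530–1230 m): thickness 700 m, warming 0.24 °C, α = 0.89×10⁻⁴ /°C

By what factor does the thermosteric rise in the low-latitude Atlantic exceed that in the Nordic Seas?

5.94

A Layer 1: 290 × 2.8×10⁻⁴ × 1.2 = 0.09744 m
A 290–630 m: 1.2 × 340 × 2.5×10⁻⁴ = 0.10200 m
A Layer 3: 0.71 × 1100 × 1.6×10⁻⁴ = 0.12496 m
A total: 0.32440 m
B 1.7×10⁻⁴ × 0.42 × 270 = 0.019278 m
B 260 × 1.6×10⁻⁴ × 0.49 = 0.020384 m
B Layer 3: 0.89×10⁻⁴ × 0.24 × 700 = 0.014952 m
B total: 0.054614 m
Ratio: 0.32440 / 0.054614 ≈ 5.940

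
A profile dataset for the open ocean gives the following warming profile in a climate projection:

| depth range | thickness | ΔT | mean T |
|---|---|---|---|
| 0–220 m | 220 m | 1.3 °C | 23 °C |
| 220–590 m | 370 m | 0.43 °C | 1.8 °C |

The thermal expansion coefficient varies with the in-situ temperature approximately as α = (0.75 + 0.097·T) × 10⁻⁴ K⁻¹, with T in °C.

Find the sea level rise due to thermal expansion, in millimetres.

Layer 1: α = (0.75 + 0.097×23)×10⁻⁴ = 2.981×10⁻⁴ K⁻¹
Layer 2: α = (0.75 + 0.097×1.8)×10⁻⁴ = 0.9246×10⁻⁴ K⁻¹
220 × 1.3 × 2.981×10⁻⁴ = 0.0852566 m
0.9246×10⁻⁴ × 370 × 0.43 = 0.014710386 m
Δh = 0.0852566 + 0.014710386 = 0.099966986 m

Δh ≈ 100 mm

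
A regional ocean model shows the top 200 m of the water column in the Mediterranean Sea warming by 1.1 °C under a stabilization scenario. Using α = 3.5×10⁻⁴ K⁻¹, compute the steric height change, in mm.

about 77 mm

Δh = αΔT·H = 3.5×10⁻⁴ × 1.1 × 200 = 0.07700 m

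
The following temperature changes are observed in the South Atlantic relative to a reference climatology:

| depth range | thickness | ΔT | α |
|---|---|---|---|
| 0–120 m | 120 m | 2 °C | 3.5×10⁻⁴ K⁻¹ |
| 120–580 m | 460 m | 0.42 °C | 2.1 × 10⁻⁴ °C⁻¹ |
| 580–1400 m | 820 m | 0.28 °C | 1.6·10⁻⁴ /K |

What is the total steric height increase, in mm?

120 × 3.5×10⁻⁴ × 2 = 0.08400 m
Layer 2: 0.42 × 460 × 2.1×10⁻⁴ = 0.040572 m
820 × 1.6×10⁻⁴ × 0.28 = 0.036736 m
Δh = 0.08400 + 0.040572 + 0.036736 = 0.161308 m ≈ 161 mm

Δh = 161 mm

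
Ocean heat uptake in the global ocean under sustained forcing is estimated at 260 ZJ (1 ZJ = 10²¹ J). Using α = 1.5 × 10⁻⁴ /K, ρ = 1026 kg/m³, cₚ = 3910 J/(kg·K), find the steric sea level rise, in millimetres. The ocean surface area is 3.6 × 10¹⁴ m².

Per unit area: Q = 260×10²¹ / (3.6×10¹⁴) ≈ 7.222×10⁸ J/m²
Δh = αQ/(ρcₚ) = 1.5×10⁻⁴ × 7.222×10⁸ / (1026 × 3910) ≈ 0.027004 m

about 27.0 mm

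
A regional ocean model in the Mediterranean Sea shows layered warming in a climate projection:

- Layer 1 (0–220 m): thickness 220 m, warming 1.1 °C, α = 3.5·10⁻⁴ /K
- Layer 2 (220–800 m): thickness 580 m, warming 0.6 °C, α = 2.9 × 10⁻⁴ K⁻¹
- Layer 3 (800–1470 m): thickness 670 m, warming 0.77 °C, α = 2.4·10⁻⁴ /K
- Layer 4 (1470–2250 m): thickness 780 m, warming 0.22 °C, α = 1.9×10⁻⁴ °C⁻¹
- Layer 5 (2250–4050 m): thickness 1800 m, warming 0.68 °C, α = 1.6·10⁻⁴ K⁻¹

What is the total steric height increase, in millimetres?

Δh ≈ 538 mm

Layer 1: 220 × 1.1 × 3.5×10⁻⁴ = 0.08470 m
220–800 m: 2.9×10⁻⁴ × 0.6 × 580 = 0.10092 m
0.77 × 670 × 2.4×10⁻⁴ = 0.123816 m
780 × 1.9×10⁻⁴ × 0.22 = 0.032604 m
2250–4050 m: 0.68 × 1800 × 1.6×10⁻⁴ = 0.19584 m
Δh = 0.08470 + 0.10092 + 0.123816 + 0.032604 + 0.19584 = 0.53788 m ≈ 538 mm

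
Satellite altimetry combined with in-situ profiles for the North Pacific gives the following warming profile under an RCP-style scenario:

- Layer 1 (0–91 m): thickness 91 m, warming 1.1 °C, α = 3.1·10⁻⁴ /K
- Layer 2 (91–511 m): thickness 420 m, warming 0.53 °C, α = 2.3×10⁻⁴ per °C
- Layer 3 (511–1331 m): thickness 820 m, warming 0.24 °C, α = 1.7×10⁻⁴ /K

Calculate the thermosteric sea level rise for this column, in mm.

91 × 1.1 × 3.1×10⁻⁴ = 0.031031 m
2.3×10⁻⁴ × 420 × 0.53 = 0.051198 m
511–1331 m: 0.24 × 1.7×10⁻⁴ × 820 = 0.033456 m
Δh = 0.031031 + 0.051198 + 0.033456 = 0.115685 m

116 mm of thermosteric rise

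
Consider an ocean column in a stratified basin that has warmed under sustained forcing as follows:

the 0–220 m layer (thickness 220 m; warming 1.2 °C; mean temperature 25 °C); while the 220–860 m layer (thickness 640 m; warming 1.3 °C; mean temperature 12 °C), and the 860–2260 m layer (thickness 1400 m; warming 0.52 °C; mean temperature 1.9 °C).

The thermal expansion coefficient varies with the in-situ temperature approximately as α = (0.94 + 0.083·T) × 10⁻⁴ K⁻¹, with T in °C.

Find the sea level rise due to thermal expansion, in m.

Δh ≈ 0.321 m

Layer 1: α = (0.94 + 0.083×25)×10⁻⁴ = 3.015×10⁻⁴ K⁻¹
Layer 2: α = (0.94 + 0.083×12)×10⁻⁴ = 1.936×10⁻⁴ K⁻¹
Layer 3: α = (0.94 + 0.083×1.9)×10⁻⁴ = 1.0977×10⁻⁴ K⁻¹
0–220 m: 1.2 × 3.015×10⁻⁴ × 220 = 0.079596 m
1.3 × 1.936×10⁻⁴ × 640 = 0.1610752 m
1.0977×10⁻⁴ × 0.52 × 1400 = 0.07991256 m
Δh = 0.079596 + 0.1610752 + 0.07991256 = 0.32058376 m ≈ 0.321 m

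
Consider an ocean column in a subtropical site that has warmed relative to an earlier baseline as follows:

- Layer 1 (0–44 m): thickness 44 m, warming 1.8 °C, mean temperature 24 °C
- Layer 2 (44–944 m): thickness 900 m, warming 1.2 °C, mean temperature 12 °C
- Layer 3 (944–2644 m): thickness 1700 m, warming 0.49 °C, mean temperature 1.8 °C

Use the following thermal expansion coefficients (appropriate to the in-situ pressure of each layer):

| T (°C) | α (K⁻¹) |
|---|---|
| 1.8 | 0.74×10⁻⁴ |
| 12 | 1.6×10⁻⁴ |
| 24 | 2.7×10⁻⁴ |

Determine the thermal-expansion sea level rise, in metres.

Δh ≈ 0.256 m

Layer 1 at 24 °C → α = 2.7×10⁻⁴ K⁻¹
Layer 2 at 12 °C → α = 1.6×10⁻⁴ K⁻¹
Layer 3 at 1.8 °C → α = 0.74×10⁻⁴ K⁻¹
0–44 m: 2.7×10⁻⁴ × 44 × 1.8 = 0.021384 m
Layer 2: 900 × 1.2 × 1.6×10⁻⁴ = 0.17280 m
944–2644 m: 0.74×10⁻⁴ × 0.49 × 1700 = 0.061642 m
Δh = 0.021384 + 0.17280 + 0.061642 = 0.255826 m ≈ 0.256 m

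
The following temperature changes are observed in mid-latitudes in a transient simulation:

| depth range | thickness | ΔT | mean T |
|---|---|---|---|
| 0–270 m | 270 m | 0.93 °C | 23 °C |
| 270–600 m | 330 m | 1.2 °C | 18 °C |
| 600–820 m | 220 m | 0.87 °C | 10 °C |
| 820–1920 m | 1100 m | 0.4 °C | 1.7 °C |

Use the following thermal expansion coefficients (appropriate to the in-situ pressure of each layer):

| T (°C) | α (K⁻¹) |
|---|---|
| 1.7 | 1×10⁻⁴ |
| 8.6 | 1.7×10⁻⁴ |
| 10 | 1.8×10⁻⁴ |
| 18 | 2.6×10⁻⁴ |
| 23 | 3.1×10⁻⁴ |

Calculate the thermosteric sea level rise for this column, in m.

Layer 1 at 23 °C → α = 3.1×10⁻⁴ K⁻¹
Layer 2 at 18 °C → α = 2.6×10⁻⁴ K⁻¹
Layer 3 at 10 °C → α = 1.8×10⁻⁴ K⁻¹
Layer 4 at 1.7 °C → α = 1×10⁻⁴ K⁻¹
3.1×10⁻⁴ × 270 × 0.93 = 0.077841 m
330 × 1.2 × 2.6×10⁻⁴ = 0.10296 m
600–820 m: 1.8×10⁻⁴ × 220 × 0.87 = 0.034452 m
820–1920 m: 1×10⁻⁴ × 1100 × 0.4 = 0.04400 m
Δh = 0.077841 + 0.10296 + 0.034452 + 0.04400 = 0.259253 m ≈ 0.259 m

Δh = 0.259 m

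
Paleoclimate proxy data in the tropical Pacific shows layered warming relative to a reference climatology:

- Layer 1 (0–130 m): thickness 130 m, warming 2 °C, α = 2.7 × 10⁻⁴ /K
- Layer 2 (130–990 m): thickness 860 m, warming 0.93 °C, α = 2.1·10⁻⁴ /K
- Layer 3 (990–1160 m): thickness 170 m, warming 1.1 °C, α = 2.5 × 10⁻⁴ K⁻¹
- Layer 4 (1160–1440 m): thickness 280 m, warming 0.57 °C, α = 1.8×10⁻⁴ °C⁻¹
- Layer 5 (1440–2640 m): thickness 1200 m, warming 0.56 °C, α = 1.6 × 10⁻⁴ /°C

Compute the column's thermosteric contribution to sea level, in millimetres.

about 421 mm

0–130 m: 2.7×10⁻⁴ × 2 × 130 = 0.07020 m
130–990 m: 860 × 2.1×10⁻⁴ × 0.93 = 0.167958 m
Layer 3: 2.5×10⁻⁴ × 1.1 × 170 = 0.04675 m
1160–1440 m: 1.8×10⁻⁴ × 0.57 × 280 = 0.028728 m
Layer 5: 0.56 × 1200 × 1.6×10⁻⁴ = 0.10752 m
Δh = 0.07020 + 0.167958 + 0.04675 + 0.028728 + 0.10752 = 0.421156 m ≈ 421 mm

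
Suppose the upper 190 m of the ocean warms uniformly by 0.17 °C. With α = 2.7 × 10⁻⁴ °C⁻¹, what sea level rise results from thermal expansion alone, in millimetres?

Δh = αΔT·H = 2.7×10⁻⁴ × 0.17 × 190 = 0.008721 m

8.72 mm of thermosteric rise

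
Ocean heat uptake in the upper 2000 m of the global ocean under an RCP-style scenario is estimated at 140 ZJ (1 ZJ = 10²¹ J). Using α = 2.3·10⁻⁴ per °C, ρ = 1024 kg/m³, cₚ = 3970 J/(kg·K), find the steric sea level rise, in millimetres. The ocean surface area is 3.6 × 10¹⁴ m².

Per unit area: Q = 140×10²¹ / (3.6×10¹⁴) ≈ 3.889×10⁸ J/m²
Δh = αQ/(ρcₚ) = 2.3×10⁻⁴ × 3.889×10⁸ / (1024 × 3970) ≈ 0.022003 m

22.0 mm of thermosteric rise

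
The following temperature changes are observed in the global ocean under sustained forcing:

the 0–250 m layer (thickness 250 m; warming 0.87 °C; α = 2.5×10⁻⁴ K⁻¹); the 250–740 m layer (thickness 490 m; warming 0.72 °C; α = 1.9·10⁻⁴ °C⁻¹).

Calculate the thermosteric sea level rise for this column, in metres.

about 0.121 m

250 × 2.5×10⁻⁴ × 0.87 = 0.054375 m
Layer 2: 1.9×10⁻⁴ × 490 × 0.72 = 0.067032 m
Δh = 0.054375 + 0.067032 = 0.121407 m ≈ 0.121 m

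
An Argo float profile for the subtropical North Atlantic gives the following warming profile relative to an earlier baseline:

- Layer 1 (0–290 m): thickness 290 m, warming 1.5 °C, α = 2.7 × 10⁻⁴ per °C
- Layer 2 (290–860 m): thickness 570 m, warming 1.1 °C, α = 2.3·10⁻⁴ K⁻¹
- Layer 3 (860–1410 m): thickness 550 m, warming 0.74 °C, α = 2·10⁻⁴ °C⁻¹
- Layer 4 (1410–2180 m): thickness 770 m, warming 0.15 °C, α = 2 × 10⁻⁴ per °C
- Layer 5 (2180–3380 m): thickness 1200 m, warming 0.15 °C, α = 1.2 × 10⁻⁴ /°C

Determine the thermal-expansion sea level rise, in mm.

390 mm

0–290 m: 2.7×10⁻⁴ × 290 × 1.5 = 0.11745 m
Layer 2: 2.3×10⁻⁴ × 1.1 × 570 = 0.14421 m
2×10⁻⁴ × 0.74 × 550 = 0.08140 m
0.15 × 770 × 2×10⁻⁴ = 0.02310 m
2180–3380 m: 1200 × 1.2×10⁻⁴ × 0.15 = 0.02160 m
Δh = 0.11745 + 0.14421 + 0.08140 + 0.02310 + 0.02160 = 0.38776 m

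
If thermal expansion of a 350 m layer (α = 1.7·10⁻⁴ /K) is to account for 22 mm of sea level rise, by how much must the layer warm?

0.370 °C

ΔT = Δh/(αH) = 0.022 / (1.7×10⁻⁴ × 350) ≈ 0.3697 °C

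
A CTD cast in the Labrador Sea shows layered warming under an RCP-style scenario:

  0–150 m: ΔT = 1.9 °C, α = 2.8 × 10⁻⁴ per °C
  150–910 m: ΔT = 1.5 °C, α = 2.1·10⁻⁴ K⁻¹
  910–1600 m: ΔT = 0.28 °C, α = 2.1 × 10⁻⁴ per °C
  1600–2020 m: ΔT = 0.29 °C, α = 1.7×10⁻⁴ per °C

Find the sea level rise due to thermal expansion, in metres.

0.380 m

0–150 m: 2.8×10⁻⁴ × 150 × 1.9 = 0.07980 m
150–910 m: 1.5 × 760 × 2.1×10⁻⁴ = 0.23940 m
0.28 × 2.1×10⁻⁴ × 690 = 0.040572 m
1600–2020 m: 1.7×10⁻⁴ × 0.29 × 420 = 0.020706 m
Δh = 0.07980 + 0.23940 + 0.040572 + 0.020706 = 0.380478 m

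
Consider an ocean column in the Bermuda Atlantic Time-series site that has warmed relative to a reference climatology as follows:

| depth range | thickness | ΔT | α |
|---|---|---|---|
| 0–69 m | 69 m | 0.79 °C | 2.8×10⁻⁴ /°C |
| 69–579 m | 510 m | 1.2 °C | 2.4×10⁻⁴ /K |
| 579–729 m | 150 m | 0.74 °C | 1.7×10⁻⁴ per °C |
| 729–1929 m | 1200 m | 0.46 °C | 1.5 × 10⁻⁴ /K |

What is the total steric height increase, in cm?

26.4 cm

2.8×10⁻⁴ × 69 × 0.79 = 0.0152628 m
Layer 2: 1.2 × 510 × 2.4×10⁻⁴ = 0.14688 m
150 × 1.7×10⁻⁴ × 0.74 = 0.01887 m
Layer 4: 0.46 × 1200 × 1.5×10⁻⁴ = 0.08280 m
Δh = 0.0152628 + 0.14688 + 0.01887 + 0.08280 = 0.2638128 m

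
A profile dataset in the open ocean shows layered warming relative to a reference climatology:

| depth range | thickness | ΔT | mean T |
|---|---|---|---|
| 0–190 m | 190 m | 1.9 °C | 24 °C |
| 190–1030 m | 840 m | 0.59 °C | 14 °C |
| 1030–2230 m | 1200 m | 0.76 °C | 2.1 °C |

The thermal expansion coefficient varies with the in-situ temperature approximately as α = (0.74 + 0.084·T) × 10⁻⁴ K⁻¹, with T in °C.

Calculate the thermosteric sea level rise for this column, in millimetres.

Layer 1: α = (0.74 + 0.084×24)×10⁻⁴ = 2.756×10⁻⁴ K⁻¹
Layer 2: α = (0.74 + 0.084×14)×10⁻⁴ = 1.916×10⁻⁴ K⁻¹
Layer 3: α = (0.74 + 0.084×2.1)×10⁻⁴ = 0.9164×10⁻⁴ K⁻¹
Layer 1: 190 × 2.756×10⁻⁴ × 1.9 = 0.0994916 m
190–1030 m: 1.916×10⁻⁴ × 840 × 0.59 = 0.09495696 m
Layer 3: 0.9164×10⁻⁴ × 0.76 × 1200 = 0.08357568 m
Δh = 0.0994916 + 0.09495696 + 0.08357568 = 0.27802424 m

about 278 mm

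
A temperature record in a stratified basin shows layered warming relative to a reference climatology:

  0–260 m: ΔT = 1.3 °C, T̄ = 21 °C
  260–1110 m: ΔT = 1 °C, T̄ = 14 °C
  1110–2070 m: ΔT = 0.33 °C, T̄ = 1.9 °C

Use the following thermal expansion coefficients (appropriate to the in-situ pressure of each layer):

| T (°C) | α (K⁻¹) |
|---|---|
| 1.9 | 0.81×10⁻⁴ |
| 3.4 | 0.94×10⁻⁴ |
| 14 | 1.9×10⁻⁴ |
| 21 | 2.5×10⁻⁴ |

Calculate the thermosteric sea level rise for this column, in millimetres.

272 mm of thermosteric rise

Layer 1 at 21 °C → α = 2.5×10⁻⁴ K⁻¹
Layer 2 at 14 °C → α = 1.9×10⁻⁴ K⁻¹
Layer 3 at 1.9 °C → α = 0.81×10⁻⁴ K⁻¹
0–260 m: 1.3 × 260 × 2.5×10⁻⁴ = 0.08450 m
260–1110 m: 850 × 1.9×10⁻⁴ × 1 = 0.16150 m
0.33 × 0.81×10⁻⁴ × 960 = 0.0256608 m
Δh = 0.08450 + 0.16150 + 0.0256608 = 0.2716608 m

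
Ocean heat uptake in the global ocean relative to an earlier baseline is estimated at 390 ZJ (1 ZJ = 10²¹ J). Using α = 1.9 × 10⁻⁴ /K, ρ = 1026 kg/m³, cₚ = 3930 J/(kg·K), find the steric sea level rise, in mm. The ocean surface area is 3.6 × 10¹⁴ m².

Per unit area: Q = 390×10²¹ / (3.6×10¹⁴) ≈ 1.083×10⁹ J/m²
Δh = αQ/(ρcₚ) = 1.9×10⁻⁴ × 1.083×10⁹ / (1026 × 3930) ≈ 0.051032 m

about 51 mm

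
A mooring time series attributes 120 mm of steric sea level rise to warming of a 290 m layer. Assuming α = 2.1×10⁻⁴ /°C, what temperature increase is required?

ΔT = Δh/(αH) = 0.12 / (2.1×10⁻⁴ × 290) ≈ 1.970 K

1.97 K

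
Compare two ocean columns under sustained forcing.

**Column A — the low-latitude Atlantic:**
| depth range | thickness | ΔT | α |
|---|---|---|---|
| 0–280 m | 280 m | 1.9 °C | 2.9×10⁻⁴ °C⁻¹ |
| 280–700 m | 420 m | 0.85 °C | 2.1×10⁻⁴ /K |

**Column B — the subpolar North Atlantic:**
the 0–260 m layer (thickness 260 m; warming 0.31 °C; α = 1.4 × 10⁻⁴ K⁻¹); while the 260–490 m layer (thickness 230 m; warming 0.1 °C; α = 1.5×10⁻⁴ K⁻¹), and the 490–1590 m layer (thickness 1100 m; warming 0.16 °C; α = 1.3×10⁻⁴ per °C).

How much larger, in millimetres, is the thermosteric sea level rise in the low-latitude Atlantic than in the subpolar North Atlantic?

A 2.9×10⁻⁴ × 280 × 1.9 = 0.15428 m
A 280–700 m: 0.85 × 2.1×10⁻⁴ × 420 = 0.07497 m
A total: 0.22925 m
B 260 × 1.4×10⁻⁴ × 0.31 = 0.011284 m
B Layer 2: 1.5×10⁻⁴ × 0.1 × 230 = 0.00345 m
B 0.16 × 1.3×10⁻⁴ × 1100 = 0.02288 m
B total: 0.037614 m
Difference: 0.22925 − 0.037614 = 0.191636 m

192 mm larger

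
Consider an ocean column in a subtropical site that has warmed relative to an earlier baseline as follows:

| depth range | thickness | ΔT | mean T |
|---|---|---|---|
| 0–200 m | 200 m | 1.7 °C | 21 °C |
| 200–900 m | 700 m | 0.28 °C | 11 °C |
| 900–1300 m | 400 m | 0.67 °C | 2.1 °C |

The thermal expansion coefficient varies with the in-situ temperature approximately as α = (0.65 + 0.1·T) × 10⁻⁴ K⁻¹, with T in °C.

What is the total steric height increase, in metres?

Layer 1: α = (0.65 + 0.1×21)×10⁻⁴ = 2.75×10⁻⁴ K⁻¹
Layer 2: α = (0.65 + 0.1×11)×10⁻⁴ = 1.75×10⁻⁴ K⁻¹
Layer 3: α = (0.65 + 0.1×2.1)×10⁻⁴ = 0.86×10⁻⁴ K⁻¹
0–200 m: 1.7 × 2.75×10⁻⁴ × 200 = 0.09350 m
200–900 m: 0.28 × 700 × 1.75×10⁻⁴ = 0.03430 m
Layer 3: 0.67 × 400 × 0.86×10⁻⁴ = 0.023048 m
Δh = 0.09350 + 0.03430 + 0.023048 = 0.150848 m

0.15 m of thermosteric rise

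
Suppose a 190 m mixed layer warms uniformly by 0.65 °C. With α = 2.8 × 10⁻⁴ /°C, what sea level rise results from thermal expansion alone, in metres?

0.0346 m

Δh = αΔT·H = 2.8×10⁻⁴ × 0.65 × 190 = 0.03458 m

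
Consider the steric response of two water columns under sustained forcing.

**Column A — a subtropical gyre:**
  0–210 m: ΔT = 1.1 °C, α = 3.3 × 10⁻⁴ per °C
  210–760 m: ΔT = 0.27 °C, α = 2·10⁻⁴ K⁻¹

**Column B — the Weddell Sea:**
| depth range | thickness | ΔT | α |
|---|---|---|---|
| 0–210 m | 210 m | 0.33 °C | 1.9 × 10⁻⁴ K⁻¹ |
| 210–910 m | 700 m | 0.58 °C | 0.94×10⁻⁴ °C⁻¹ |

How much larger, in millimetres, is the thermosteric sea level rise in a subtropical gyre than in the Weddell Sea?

54.6 mm larger

A 0–210 m: 3.3×10⁻⁴ × 210 × 1.1 = 0.07623 m
A 210–760 m: 550 × 2×10⁻⁴ × 0.27 = 0.02970 m
A total: 0.10593 m
B 1.9×10⁻⁴ × 0.33 × 210 = 0.013167 m
B Layer 2: 700 × 0.94×10⁻⁴ × 0.58 = 0.038164 m
B total: 0.051331 m
Difference: 0.10593 − 0.051331 = 0.054599 m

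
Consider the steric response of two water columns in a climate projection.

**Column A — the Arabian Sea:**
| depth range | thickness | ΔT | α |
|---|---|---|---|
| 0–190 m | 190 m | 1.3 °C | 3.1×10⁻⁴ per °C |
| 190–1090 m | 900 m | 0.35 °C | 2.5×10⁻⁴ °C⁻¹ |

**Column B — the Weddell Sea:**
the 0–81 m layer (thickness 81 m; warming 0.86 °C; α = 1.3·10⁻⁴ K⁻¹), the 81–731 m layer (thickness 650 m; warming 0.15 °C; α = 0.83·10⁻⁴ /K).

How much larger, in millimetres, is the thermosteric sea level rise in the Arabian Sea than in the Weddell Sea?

140 mm larger

A Layer 1: 3.1×10⁻⁴ × 1.3 × 190 = 0.07657 m
A 0.35 × 900 × 2.5×10⁻⁴ = 0.07875 m
A total: 0.15532 m
B 81 × 0.86 × 1.3×10⁻⁴ = 0.0090558 m
B Layer 2: 0.15 × 0.83×10⁻⁴ × 650 = 0.0080925 m
B total: 0.0171483 m
Difference: 0.15532 − 0.0171483 = 0.1381717 m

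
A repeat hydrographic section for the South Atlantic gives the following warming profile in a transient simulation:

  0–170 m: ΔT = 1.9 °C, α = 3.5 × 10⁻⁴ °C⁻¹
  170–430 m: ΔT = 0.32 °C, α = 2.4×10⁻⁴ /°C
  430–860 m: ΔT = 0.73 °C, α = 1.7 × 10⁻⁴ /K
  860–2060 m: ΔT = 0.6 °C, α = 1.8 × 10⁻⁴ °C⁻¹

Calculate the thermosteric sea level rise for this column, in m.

0.316 m of thermosteric rise

3.5×10⁻⁴ × 170 × 1.9 = 0.11305 m
170–430 m: 0.32 × 2.4×10⁻⁴ × 260 = 0.019968 m
430–860 m: 0.73 × 430 × 1.7×10⁻⁴ = 0.053363 m
0.6 × 1200 × 1.8×10⁻⁴ = 0.12960 m
Δh = 0.11305 + 0.019968 + 0.053363 + 0.12960 = 0.315981 m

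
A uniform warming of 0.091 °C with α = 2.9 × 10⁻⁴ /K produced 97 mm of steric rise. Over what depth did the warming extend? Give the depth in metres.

H = Δh/(αΔT) = 0.097 / (2.9×10⁻⁴ × 0.091) ≈ 3676 m

H ≈ 3680 m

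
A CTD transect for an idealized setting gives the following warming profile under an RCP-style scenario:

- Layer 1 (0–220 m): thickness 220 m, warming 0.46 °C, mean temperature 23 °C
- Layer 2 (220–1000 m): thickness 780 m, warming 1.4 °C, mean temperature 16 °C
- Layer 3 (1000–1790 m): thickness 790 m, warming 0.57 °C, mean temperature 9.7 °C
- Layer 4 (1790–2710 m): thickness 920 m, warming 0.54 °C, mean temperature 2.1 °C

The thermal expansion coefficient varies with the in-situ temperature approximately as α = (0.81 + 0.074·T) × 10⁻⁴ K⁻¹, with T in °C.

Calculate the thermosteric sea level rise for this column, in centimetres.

Layer 1: α = (0.81 + 0.074×23)×10⁻⁴ = 2.512×10⁻⁴ K⁻¹
Layer 2: α = (0.81 + 0.074×16)×10⁻⁴ = 1.994×10⁻⁴ K⁻¹
Layer 3: α = (0.81 + 0.074×9.7)×10⁻⁴ = 1.5278×10⁻⁴ K⁻¹
Layer 4: α = (0.81 + 0.074×2.1)×10⁻⁴ = 0.9654×10⁻⁴ K⁻¹
0.46 × 2.512×10⁻⁴ × 220 = 0.02542144 m
Layer 2: 1.4 × 1.994×10⁻⁴ × 780 = 0.2177448 m
790 × 1.5278×10⁻⁴ × 0.57 = 0.068796834 m
0.9654×10⁻⁴ × 0.54 × 920 = 0.047961072 m
Δh = 0.02542144 + 0.2177448 + 0.068796834 + 0.047961072 = 0.359924146 m

36 cm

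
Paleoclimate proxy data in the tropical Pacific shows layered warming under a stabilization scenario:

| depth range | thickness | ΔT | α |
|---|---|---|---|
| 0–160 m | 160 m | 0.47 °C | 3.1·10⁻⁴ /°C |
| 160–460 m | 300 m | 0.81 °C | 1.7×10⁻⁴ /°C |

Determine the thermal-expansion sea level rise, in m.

3.1×10⁻⁴ × 160 × 0.47 = 0.023312 m
Layer 2: 1.7×10⁻⁴ × 0.81 × 300 = 0.04131 m
Δh = 0.023312 + 0.04131 = 0.064622 m ≈ 0.0646 m

0.0646 m of thermosteric rise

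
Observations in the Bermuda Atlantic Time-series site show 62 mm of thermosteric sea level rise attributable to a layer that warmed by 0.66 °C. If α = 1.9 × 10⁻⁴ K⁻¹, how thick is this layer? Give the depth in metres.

H = Δh/(αΔT) = 0.062 / (1.9×10⁻⁴ × 0.66) ≈ 494.4 m

H ≈ 494 m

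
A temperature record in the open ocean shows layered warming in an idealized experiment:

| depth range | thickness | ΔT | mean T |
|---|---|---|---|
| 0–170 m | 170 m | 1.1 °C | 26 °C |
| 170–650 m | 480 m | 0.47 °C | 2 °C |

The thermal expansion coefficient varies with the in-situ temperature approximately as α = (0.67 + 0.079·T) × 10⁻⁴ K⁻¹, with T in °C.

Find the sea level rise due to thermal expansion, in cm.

about 6.96 cm

Layer 1: α = (0.67 + 0.079×26)×10⁻⁴ = 2.724×10⁻⁴ K⁻¹
Layer 2: α = (0.67 + 0.079×2)×10⁻⁴ = 0.828×10⁻⁴ K⁻¹
1.1 × 2.724×10⁻⁴ × 170 = 0.0509388 m
170–650 m: 0.828×10⁻⁴ × 480 × 0.47 = 0.01867968 m
Δh = 0.0509388 + 0.01867968 = 0.06961848 m ≈ 6.96 cm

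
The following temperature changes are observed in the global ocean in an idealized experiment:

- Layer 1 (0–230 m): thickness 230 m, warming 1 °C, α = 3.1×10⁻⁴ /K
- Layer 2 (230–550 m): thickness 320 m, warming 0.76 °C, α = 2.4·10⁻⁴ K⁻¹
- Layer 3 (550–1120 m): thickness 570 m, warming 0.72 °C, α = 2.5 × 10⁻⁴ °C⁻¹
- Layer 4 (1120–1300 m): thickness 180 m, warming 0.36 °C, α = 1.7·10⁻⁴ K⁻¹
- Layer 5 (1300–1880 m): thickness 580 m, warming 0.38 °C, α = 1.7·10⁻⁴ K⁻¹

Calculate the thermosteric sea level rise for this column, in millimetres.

Δh = 280 mm

0–230 m: 3.1×10⁻⁴ × 1 × 230 = 0.07130 m
2.4×10⁻⁴ × 0.76 × 320 = 0.058368 m
2.5×10⁻⁴ × 0.72 × 570 = 0.10260 m
Layer 4: 0.36 × 180 × 1.7×10⁻⁴ = 0.011016 m
1.7×10⁻⁴ × 580 × 0.38 = 0.037468 m
Δh = 0.07130 + 0.058368 + 0.10260 + 0.011016 + 0.037468 = 0.280752 m ≈ 280 mm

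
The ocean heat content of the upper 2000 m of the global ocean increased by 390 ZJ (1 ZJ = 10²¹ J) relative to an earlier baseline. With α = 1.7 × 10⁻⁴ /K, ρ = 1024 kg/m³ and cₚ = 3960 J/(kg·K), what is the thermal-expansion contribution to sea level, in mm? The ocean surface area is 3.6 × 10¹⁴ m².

Per unit area: Q = 390×10²¹ / (3.6×10¹⁴) ≈ 1.083×10⁹ J/m²
Δh = αQ/(ρcₚ) = 1.7×10⁻⁴ × 1.083×10⁹ / (1024 × 3960) ≈ 0.045403 m

45.4 mm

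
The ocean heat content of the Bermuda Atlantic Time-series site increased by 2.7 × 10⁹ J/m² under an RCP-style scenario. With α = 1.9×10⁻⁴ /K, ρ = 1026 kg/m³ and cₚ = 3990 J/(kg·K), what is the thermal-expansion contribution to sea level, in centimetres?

13 cm

Δh = αQ/(ρcₚ) = 1.9×10⁻⁴ × 2.7×10⁹ / (1026 × 3990) ≈ 0.12531 m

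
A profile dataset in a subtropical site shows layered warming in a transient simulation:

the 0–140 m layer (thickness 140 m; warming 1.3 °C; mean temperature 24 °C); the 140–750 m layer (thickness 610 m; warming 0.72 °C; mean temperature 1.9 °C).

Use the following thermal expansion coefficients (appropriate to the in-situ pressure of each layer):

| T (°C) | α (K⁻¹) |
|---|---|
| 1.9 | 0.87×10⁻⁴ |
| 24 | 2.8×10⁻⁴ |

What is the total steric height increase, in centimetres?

Δh = 8.92 cm

Layer 1 at 24 °C → α = 2.8×10⁻⁴ K⁻¹
Layer 2 at 1.9 °C → α = 0.87×10⁻⁴ K⁻¹
0–140 m: 1.3 × 140 × 2.8×10⁻⁴ = 0.05096 m
0.72 × 610 × 0.87×10⁻⁴ = 0.0382104 m
Δh = 0.05096 + 0.0382104 = 0.0891704 m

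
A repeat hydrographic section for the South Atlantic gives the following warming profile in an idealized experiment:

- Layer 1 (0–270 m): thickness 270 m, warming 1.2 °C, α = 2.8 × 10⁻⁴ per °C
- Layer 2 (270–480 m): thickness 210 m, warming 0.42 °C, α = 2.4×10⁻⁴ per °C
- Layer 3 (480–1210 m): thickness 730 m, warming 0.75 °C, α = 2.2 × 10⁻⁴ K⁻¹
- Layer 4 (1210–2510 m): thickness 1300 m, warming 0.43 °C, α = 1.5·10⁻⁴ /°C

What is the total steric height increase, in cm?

Δh = 31.6 cm

Layer 1: 270 × 2.8×10⁻⁴ × 1.2 = 0.09072 m
Layer 2: 210 × 0.42 × 2.4×10⁻⁴ = 0.021168 m
Layer 3: 730 × 0.75 × 2.2×10⁻⁴ = 0.12045 m
1.5×10⁻⁴ × 1300 × 0.43 = 0.08385 m
Δh = 0.09072 + 0.021168 + 0.12045 + 0.08385 = 0.316188 m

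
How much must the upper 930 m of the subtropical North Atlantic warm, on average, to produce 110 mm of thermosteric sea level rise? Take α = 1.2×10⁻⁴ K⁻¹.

ΔT ≈ 0.986 °C

ΔT = Δh/(αH) = 0.11 / (1.2×10⁻⁴ × 930) ≈ 0.9857 °C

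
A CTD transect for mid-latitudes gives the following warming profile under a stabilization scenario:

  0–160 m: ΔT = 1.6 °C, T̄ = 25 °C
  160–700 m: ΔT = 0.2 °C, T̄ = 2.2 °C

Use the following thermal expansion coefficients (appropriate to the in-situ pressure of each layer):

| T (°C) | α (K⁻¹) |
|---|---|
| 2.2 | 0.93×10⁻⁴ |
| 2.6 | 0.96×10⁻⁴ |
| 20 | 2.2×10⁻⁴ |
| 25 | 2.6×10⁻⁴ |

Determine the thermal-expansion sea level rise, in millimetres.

76.6 mm of thermosteric rise

Layer 1 at 25 °C → α = 2.6×10⁻⁴ K⁻¹
Layer 2 at 2.2 °C → α = 0.93×10⁻⁴ K⁻¹
0–160 m: 160 × 2.6×10⁻⁴ × 1.6 = 0.06656 m
0.2 × 540 × 0.93×10⁻⁴ = 0.010044 m
Δh = 0.06656 + 0.010044 = 0.076604 m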